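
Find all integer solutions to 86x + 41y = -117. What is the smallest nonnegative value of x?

22

gcd(86, 41) = 1  (86 = 2·41 + 4, 41 = 10·4 + 1, 4 = 4·1).
1 divides -117, so solutions exist.
Back-substituting, 86·(-10) + 41·(21) = 1.
Scale by -117/1 = -117: (x₀, y₀) = (1170, -2457).
General solution: x = 1170 + 41t, y = -2457 - 86t for integer t.
x ≥ 0: smallest is 1170 mod 41 = 22 (at t = -28), with y = -49.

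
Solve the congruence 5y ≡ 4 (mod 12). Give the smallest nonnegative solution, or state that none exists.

gcd(12, 5):
  12 = 2·5 + 2
  5 = 2·2 + 1
  2 = 2·1
so gcd(12, 5) = 1.
1 divides 4, so solutions exist.
Back-substitute for Bézout coefficients:
  1 = 5 - 2·2
  ... = 5·(5) + 12·(-2)
So 5·(5) ≡ 1 (mod 12); multiply by 4: y ≡ 20 (mod 12).
Smallest nonnegative: y = 20 mod 12 = 8.

8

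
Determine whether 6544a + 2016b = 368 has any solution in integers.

gcd(6544, 2016) = 16  (6544 = 3×2016 + 496, 2016 = 4×496 + 32, 496 = 15×32 + 16, 32 = 2×16).
16 divides 368, so integer solutions exist.

yes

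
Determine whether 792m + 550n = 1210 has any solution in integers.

gcd(792, 550) = 22  (792 = 1*550 + 242, 550 = 2*242 + 66, 242 = 3*66 + 44, 66 = 1*44 + 22, 44 = 2*22).
22 divides 1210, so integer solutions exist.

yes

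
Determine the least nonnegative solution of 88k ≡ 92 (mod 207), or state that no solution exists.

gcd(207, 88) = 1  (207 = 2·88 + 31, 88 = 2·31 + 26, 31 = 1·26 + 5, 26 = 5·5 + 1, 5 = 5·1).
1 divides 92, so solutions exist.
Back-substituting, 88·(40) + 207·(-17) = 1.
So 88·(40) ≡ 1 (mod 207); multiply by 92: k ≡ 3680 (mod 207).
Smallest nonnegative: k = 3680 mod 207 = 161.

161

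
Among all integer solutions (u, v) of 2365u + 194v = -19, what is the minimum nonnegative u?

183

gcd(2365, 194) = 1.
1 divides -19, so solutions exist.
By Bézout, 2365×(21) + 194×(-256) = 1.
Scale by -19/1 = -19: (u₀, v₀) = (-399, 4864).
General solution: u = -399 + 194t, v = 4864 - 2365t for integer t.
u ≥ 0: smallest is -399 mod 194 = 183 (at t = 3), with v = -2231.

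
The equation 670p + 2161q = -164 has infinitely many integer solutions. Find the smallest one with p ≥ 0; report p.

819

gcd(2161, 670):
  2161 = 3×670 + 151
  670 = 4×151 + 66
  151 = 2×66 + 19
  66 = 3×19 + 9
  19 = 2×9 + 1
  9 = 9×1
so gcd(2161, 670) = 1.
1 divides -164, so solutions exist.
Back-substitute for Bézout coefficients:
  1 = 19 - 2×9
  ... = 670×(-229) + 2161×(71)
Scale by -164/1 = -164: (p₀, q₀) = (37556, -11644).
General solution: p = 37556 + 2161t, q = -11644 - 670t for integer t.
p ≥ 0: smallest is 37556 mod 2161 = 819 (at t = -17), with q = -254.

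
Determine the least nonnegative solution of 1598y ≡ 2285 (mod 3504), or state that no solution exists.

no solution

gcd(3504, 1598) = 2  (3504 = 2×1598 + 308, 1598 = 5×308 + 58, 308 = 5×58 + 18, 58 = 3×18 + 4, 18 = 4×4 + 2, 4 = 2×2).
2 does not divide 2285, so the congruence has no solution.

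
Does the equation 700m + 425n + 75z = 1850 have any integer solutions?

gcd(700, 425) = 25  (700 = 1×425 + 275, 425 = 1×275 + 150, 275 = 1×150 + 125, 150 = 1×125 + 25, 125 = 5×25).
gcd(25, 75) = 25.
25 divides 1850, so integer solutions exist.

yes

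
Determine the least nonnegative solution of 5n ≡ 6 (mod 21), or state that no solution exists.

18

gcd(21, 5) = 1.
1 divides 6, so solutions exist.
By Bézout, 5·(-4) + 21·(1) = 1.
So 5·(-4) ≡ 1 (mod 21); multiply by 6: n ≡ -24 (mod 21).
Smallest nonnegative: n = -24 mod 21 = 18.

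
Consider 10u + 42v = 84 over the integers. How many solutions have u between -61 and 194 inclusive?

12

gcd(42, 10) = 2.
By Bézout, 10*(-4) + 42*(1) = 2.
Particular solution: (0, 2).
General solution: u = 0 + 21t, v = 2 - 5t for integer t.
-61 ≤ 0 + 21t ≤ 194 gives t ∈ [-2, 9], which is 12 values.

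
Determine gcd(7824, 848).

gcd(7824, 848):
  7824 = 9·848 + 192
  848 = 4·192 + 80
  192 = 2·80 + 32
  80 = 2·32 + 16
  32 = 2·16
so gcd(7824, 848) = 16.

16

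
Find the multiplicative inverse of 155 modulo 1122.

gcd(1122, 155):
  1122 = 7·155 + 37
  155 = 4·37 + 7
  37 = 5·7 + 2
  7 = 3·2 + 1
  2 = 2·1
so gcd(1122, 155) = 1.
Back-substitute for Bézout coefficients:
  1 = 7 - 3·2
  ... = 155·(485) + 1122·(-67)
So 155·485 ≡ 1 (mod 1122), and 485 mod 1122 = 485.

485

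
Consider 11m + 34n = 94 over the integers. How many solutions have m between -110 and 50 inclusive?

gcd(34, 11) = 1  (34 = 3·11 + 1, 11 = 11·1).
Back-substituting, 11·(-3) + 34·(1) = 1.
Scale by 94: particular solution (-282, 94); reduce m mod 34: (24, -5).
General solution: m = 24 + 34t, n = -5 - 11t for integer t.
-110 ≤ 24 + 34t ≤ 50 gives t ∈ [-3, 0], which is 4 values.

4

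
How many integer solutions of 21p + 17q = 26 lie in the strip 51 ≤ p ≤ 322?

gcd(21, 17) = 1.
By Bézout, 21·(-4) + 17·(5) = 1.
Particular solution: (15, -17).
General solution: p = 15 + 17t, q = -17 - 21t for integer t.
51 ≤ 15 + 17t ≤ 322 gives t ∈ [3, 18], which is 16 values.

16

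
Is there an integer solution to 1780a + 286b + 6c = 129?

no

gcd(1780, 286) = 2.
gcd(2, 6) = 2.
2 does not divide 129 (remainder 1), so no integer solutions.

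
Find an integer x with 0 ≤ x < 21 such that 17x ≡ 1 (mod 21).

gcd(21, 17) = 1  (21 = 1*17 + 4, 17 = 4*4 + 1, 4 = 4*1).
Back-substituting, 17*(5) + 21*(-4) = 1.
So 17*5 ≡ 1 (mod 21), and 5 mod 21 = 5.

5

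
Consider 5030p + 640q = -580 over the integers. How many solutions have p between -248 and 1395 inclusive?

gcd(5030, 640) = 10  (5030 = 7*640 + 550, 640 = 1*550 + 90, 550 = 6*90 + 10, 90 = 9*10).
Back-substituting, 5030*(7) + 640*(-55) = 10.
Scale by -58: particular solution (-406, 3190); reduce p mod 64: (42, -331).
General solution: p = 42 + 64t, q = -331 - 503t for integer t.
-248 ≤ 42 + 64t ≤ 1395 gives t ∈ [-4, 21], which is 26 values.

26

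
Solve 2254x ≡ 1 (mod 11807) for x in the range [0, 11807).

1671

gcd(11807, 2254):
  11807 = 5*2254 + 537
  2254 = 4*537 + 106
  537 = 5*106 + 7
  106 = 15*7 + 1
  7 = 7*1
so gcd(11807, 2254) = 1.
Back-substitute for Bézout coefficients:
  1 = 106 - 15*7
  ... = 2254*(1671) + 11807*(-319)
So 2254*1671 ≡ 1 (mod 11807), and 1671 mod 11807 = 1671.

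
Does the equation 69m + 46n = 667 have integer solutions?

yes

gcd(69, 46) = 23  (69 = 1·46 + 23, 46 = 2·23).
23 divides 667, so integer solutions exist.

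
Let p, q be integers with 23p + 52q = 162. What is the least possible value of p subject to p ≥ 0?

gcd(52, 23):
  52 = 2*23 + 6
  23 = 3*6 + 5
  6 = 1*5 + 1
  5 = 5*1
so gcd(52, 23) = 1.
1 divides 162, so solutions exist.
Back-substitute for Bézout coefficients:
  1 = 6 - 1*5
  ... = 23*(-9) + 52*(4)
Scale by 162/1 = 162: (p₀, q₀) = (-1458, 648).
General solution: p = -1458 + 52t, q = 648 - 23t for integer t.
p ≥ 0: smallest is -1458 mod 52 = 50 (at t = 29), with q = -19.

50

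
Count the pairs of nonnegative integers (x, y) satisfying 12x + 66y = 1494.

11

gcd(66, 12) = 6  (66 = 5×12 + 6, 12 = 2×6).
Back-substituting, 12×(-5) + 66×(1) = 6.
Scale by 249: one solution is (-1245, 249). Reduce x mod 11: (9, 21).
General: x = 9 + 11t, y = 21 - 2t.
x ≥ 0 ⇒ t ≥ 0; y ≥ 0 ⇒ t ≤ 10. So t ∈ [0, 10]: 11 solutions.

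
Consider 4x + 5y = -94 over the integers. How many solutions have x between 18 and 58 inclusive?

8

gcd(5, 4):
  5 = 1*4 + 1
  4 = 4*1
so gcd(5, 4) = 1.
Back-substitute for Bézout coefficients:
  1 = 5 - 1*4
  ... = 4*(-1) + 5*(1)
Scale by -94: particular solution (94, -94); reduce x mod 5: (4, -22).
General solution: x = 4 + 5t, y = -22 - 4t for integer t.
18 ≤ 4 + 5t ≤ 58 gives t ∈ [3, 10], which is 8 values.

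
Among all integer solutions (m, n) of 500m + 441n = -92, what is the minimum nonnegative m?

275

gcd(500, 441) = 1.
1 divides -92, so solutions exist.
By Bézout, 500·(-142) + 441·(161) = 1.
Scale by -92/1 = -92: (m₀, n₀) = (13064, -14812).
General solution: m = 13064 + 441t, n = -14812 - 500t for integer t.
m ≥ 0: smallest is 13064 mod 441 = 275 (at t = -29), with n = -312.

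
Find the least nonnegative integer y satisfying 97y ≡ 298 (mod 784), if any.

682

gcd(784, 97) = 1.
1 divides 298, so solutions exist.
By Bézout, 97·(97) + 784·(-12) = 1.
So 97·(97) ≡ 1 (mod 784); multiply by 298: y ≡ 28906 (mod 784).
Smallest nonnegative: y = 28906 mod 784 = 682.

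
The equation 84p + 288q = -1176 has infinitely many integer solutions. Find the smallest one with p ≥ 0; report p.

10

gcd(288, 84) = 12.
12 divides -1176, so solutions exist.
By Bézout, 84·(7) + 288·(-2) = 12.
Scale by -1176/12 = -98: (p₀, q₀) = (-686, 196).
General solution: p = -686 + 24t, q = 196 - 7t for integer t.
p ≥ 0: smallest is -686 mod 24 = 10 (at t = 29), with q = -7.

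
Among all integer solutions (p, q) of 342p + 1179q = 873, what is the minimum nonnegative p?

gcd(1179, 342):
  1179 = 3·342 + 153
  342 = 2·153 + 36
  153 = 4·36 + 9
  36 = 4·9
so gcd(1179, 342) = 9.
9 divides 873, so solutions exist.
Back-substitute for Bézout coefficients:
  9 = 153 - 4·36
  ... = 342·(-31) + 1179·(9)
Scale by 873/9 = 97: (p₀, q₀) = (-3007, 873).
General solution: p = -3007 + 131t, q = 873 - 38t for integer t.
p ≥ 0: smallest is -3007 mod 131 = 6 (at t = 23), with q = -1.

6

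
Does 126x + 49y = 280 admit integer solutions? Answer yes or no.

yes

gcd(126, 49) = 7  (126 = 2·49 + 28, 49 = 1·28 + 21, 28 = 1·21 + 7, 21 = 3·7).
7 divides 280, so integer solutions exist.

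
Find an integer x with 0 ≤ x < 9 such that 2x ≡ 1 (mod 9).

5

gcd(9, 2):
  9 = 4×2 + 1
  2 = 2×1
so gcd(9, 2) = 1.
Back-substitute for Bézout coefficients:
  1 = 9 - 4×2
  ... = 2×(-4) + 9×(1)
So 2×-4 ≡ 1 (mod 9), and -4 mod 9 = 5.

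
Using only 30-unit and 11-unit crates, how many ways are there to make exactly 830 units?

3

Need nonnegative integers with 30j + 11k = 830.
gcd(30, 11) = 1, and 30·(-4) + 11·(11) = 1.
So (j₀, k₀) = (-3320, 9130); general j = -3320 + 11t, k = 9130 - 30t.
j ≥ 0 ⇒ t ≥ 302; k ≥ 0 ⇒ t ≤ 304. That's 3 values of t.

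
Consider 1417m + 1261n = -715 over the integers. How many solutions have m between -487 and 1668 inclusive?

22

gcd(1417, 1261) = 13  (1417 = 1·1261 + 156, 1261 = 8·156 + 13, 156 = 12·13).
Back-substituting, 1417·(-8) + 1261·(9) = 13.
Scale by -55: particular solution (440, -495); reduce m mod 97: (52, -59).
General solution: m = 52 + 97t, n = -59 - 109t for integer t.
-487 ≤ 52 + 97t ≤ 1668 gives t ∈ [-5, 16], which is 22 values.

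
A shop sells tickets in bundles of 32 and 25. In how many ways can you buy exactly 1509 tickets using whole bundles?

2

Need nonnegative integers with 32j + 25k = 1509.
gcd(32, 25) = 1, and 32·(-7) + 25·(9) = 1.
So (j₀, k₀) = (-10563, 13581); general j = -10563 + 25t, k = 13581 - 32t.
j ≥ 0 ⇒ t ≥ 423; k ≥ 0 ⇒ t ≤ 424. That's 2 values of t.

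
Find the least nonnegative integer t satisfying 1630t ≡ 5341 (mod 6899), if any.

gcd(6899, 1630) = 1.
1 divides 5341, so solutions exist.
By Bézout, 1630*(-2239) + 6899*(529) = 1.
So 1630*(-2239) ≡ 1 (mod 6899); multiply by 5341: t ≡ -11958499 (mod 6899).
Smallest nonnegative: t = -11958499 mod 6899 = 4367.

4367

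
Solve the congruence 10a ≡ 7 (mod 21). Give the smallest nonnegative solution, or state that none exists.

gcd(21, 10) = 1.
1 divides 7, so solutions exist.
By Bézout, 10×(-2) + 21×(1) = 1.
So 10×(-2) ≡ 1 (mod 21); multiply by 7: a ≡ -14 (mod 21).
Smallest nonnegative: a = -14 mod 21 = 7.

7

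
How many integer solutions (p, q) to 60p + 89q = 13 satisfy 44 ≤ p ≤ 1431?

16

gcd(89, 60) = 1  (89 = 1×60 + 29, 60 = 2×29 + 2, 29 = 14×2 + 1, 2 = 2×1).
Back-substituting, 60×(-43) + 89×(29) = 1.
Scale by 13: particular solution (-559, 377); reduce p mod 89: (64, -43).
General solution: p = 64 + 89t, q = -43 - 60t for integer t.
44 ≤ 64 + 89t ≤ 1431 gives t ∈ [0, 15], which is 16 values.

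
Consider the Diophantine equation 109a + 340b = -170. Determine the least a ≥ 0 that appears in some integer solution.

gcd(340, 109):
  340 = 3·109 + 13
  109 = 8·13 + 5
  13 = 2·5 + 3
  5 = 1·3 + 2
  3 = 1·2 + 1
  2 = 2·1
so gcd(340, 109) = 1.
1 divides -170, so solutions exist.
Back-substitute for Bézout coefficients:
  1 = 3 - 1·2
  ... = 109·(-131) + 340·(42)
Scale by -170/1 = -170: (a₀, b₀) = (22270, -7140).
General solution: a = 22270 + 340t, b = -7140 - 109t for integer t.
a ≥ 0: smallest is 22270 mod 340 = 170 (at t = -65), with b = -55.

170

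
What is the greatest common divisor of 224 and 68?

gcd(224, 68):
  224 = 3×68 + 20
  68 = 3×20 + 8
  20 = 2×8 + 4
  8 = 2×4
so gcd(224, 68) = 4.

4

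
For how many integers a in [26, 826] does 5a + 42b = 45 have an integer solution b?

19

gcd(42, 5) = 1  (42 = 8·5 + 2, 5 = 2·2 + 1, 2 = 2·1).
Back-substituting, 5·(17) + 42·(-2) = 1.
Scale by 45: particular solution (765, -90); reduce a mod 42: (9, 0).
General solution: a = 9 + 42t, b = 0 - 5t for integer t.
26 ≤ 9 + 42t ≤ 826 gives t ∈ [1, 19], which is 19 values.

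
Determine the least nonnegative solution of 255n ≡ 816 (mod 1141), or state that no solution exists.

916

gcd(1141, 255) = 1.
1 divides 816, so solutions exist.
By Bézout, 255*(264) + 1141*(-59) = 1.
So 255*(264) ≡ 1 (mod 1141); multiply by 816: n ≡ 215424 (mod 1141).
Smallest nonnegative: n = 215424 mod 1141 = 916.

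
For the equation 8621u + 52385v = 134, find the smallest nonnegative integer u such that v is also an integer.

gcd(52385, 8621):
  52385 = 6*8621 + 659
  8621 = 13*659 + 54
  659 = 12*54 + 11
  54 = 4*11 + 10
  11 = 1*10 + 1
  10 = 10*1
so gcd(52385, 8621) = 1.
1 divides 134, so solutions exist.
Back-substitute for Bézout coefficients:
  1 = 11 - 1*10
  ... = 8621*(-4849) + 52385*(798)
Scale by 134/1 = 134: (u₀, v₀) = (-649766, 106932).
General solution: u = -649766 + 52385t, v = 106932 - 8621t for integer t.
u ≥ 0: smallest is -649766 mod 52385 = 31239 (at t = 13), with v = -5141.

31239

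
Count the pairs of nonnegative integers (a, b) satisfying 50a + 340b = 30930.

18

gcd(340, 50) = 10.
By Bézout, 50*(7) + 340*(-1) = 10.
One solution: (27, 87).
General: a = 27 + 34t, b = 87 - 5t.
a ≥ 0 ⇒ t ≥ 0; b ≥ 0 ⇒ t ≤ 17. So t ∈ [0, 17]: 18 solutions.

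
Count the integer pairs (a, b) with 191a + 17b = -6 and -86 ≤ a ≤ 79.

10

gcd(191, 17) = 1  (191 = 11*17 + 4, 17 = 4*4 + 1, 4 = 4*1).
Back-substituting, 191*(-4) + 17*(45) = 1.
Scale by -6: particular solution (24, -270); reduce a mod 17: (7, -79).
General solution: a = 7 + 17t, b = -79 - 191t for integer t.
-86 ≤ 7 + 17t ≤ 79 gives t ∈ [-5, 4], which is 10 values.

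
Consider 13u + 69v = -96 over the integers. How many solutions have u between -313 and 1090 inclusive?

21

gcd(69, 13) = 1  (69 = 5·13 + 4, 13 = 3·4 + 1, 4 = 4·1).
Back-substituting, 13·(16) + 69·(-3) = 1.
Scale by -96: particular solution (-1536, 288); reduce u mod 69: (51, -11).
General solution: u = 51 + 69t, v = -11 - 13t for integer t.
-313 ≤ 51 + 69t ≤ 1090 gives t ∈ [-5, 15], which is 21 values.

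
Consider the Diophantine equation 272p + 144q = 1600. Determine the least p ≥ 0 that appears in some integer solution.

gcd(272, 144):
  272 = 1×144 + 128
  144 = 1×128 + 16
  128 = 8×16
so gcd(272, 144) = 16.
16 divides 1600, so solutions exist.
Back-substitute for Bézout coefficients:
  16 = 144 - 1×128
  ... = 272×(-1) + 144×(2)
Scale by 1600/16 = 100: (p₀, q₀) = (-100, 200).
General solution: p = -100 + 9t, q = 200 - 17t for integer t.
p ≥ 0: smallest is -100 mod 9 = 8 (at t = 12), with q = -4.

8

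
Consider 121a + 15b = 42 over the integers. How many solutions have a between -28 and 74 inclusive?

gcd(121, 15) = 1  (121 = 8*15 + 1, 15 = 15*1).
Back-substituting, 121*(1) + 15*(-8) = 1.
Scale by 42: particular solution (42, -336); reduce a mod 15: (12, -94).
General solution: a = 12 + 15t, b = -94 - 121t for integer t.
-28 ≤ 12 + 15t ≤ 74 gives t ∈ [-2, 4], which is 7 values.

7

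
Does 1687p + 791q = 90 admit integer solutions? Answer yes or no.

no

gcd(1687, 791):
  1687 = 2·791 + 105
  791 = 7·105 + 56
  105 = 1·56 + 49
  56 = 1·49 + 7
  49 = 7·7
so gcd(1687, 791) = 7.
7 does not divide 90 (remainder 6), so no integer solutions.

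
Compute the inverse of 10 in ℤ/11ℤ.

gcd(11, 10) = 1  (11 = 1×10 + 1, 10 = 10×1).
Back-substituting, 10×(-1) + 11×(1) = 1.
So 10×-1 ≡ 1 (mod 11), and -1 mod 11 = 10.

10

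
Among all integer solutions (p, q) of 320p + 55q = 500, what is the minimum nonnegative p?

gcd(320, 55):
  320 = 5·55 + 45
  55 = 1·45 + 10
  45 = 4·10 + 5
  10 = 2·5
so gcd(320, 55) = 5.
5 divides 500, so solutions exist.
Back-substitute for Bézout coefficients:
  5 = 45 - 4·10
  ... = 320·(5) + 55·(-29)
Scale by 500/5 = 100: (p₀, q₀) = (500, -2900).
General solution: p = 500 + 11t, q = -2900 - 64t for integer t.
p ≥ 0: smallest is 500 mod 11 = 5 (at t = -45), with q = -20.

5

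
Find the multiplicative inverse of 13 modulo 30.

7

gcd(30, 13):
  30 = 2*13 + 4
  13 = 3*4 + 1
  4 = 4*1
so gcd(30, 13) = 1.
Back-substitute for Bézout coefficients:
  1 = 13 - 3*4
  ... = 13*(7) + 30*(-3)
So 13*7 ≡ 1 (mod 30), and 7 mod 30 = 7.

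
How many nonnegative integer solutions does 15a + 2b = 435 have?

15

gcd(15, 2) = 1.
By Bézout, 15·(1) + 2·(-7) = 1.
One solution: (1, 210).
General: a = 1 + 2t, b = 210 - 15t.
a ≥ 0 ⇒ t ≥ 0; b ≥ 0 ⇒ t ≤ 14. So t ∈ [0, 14]: 15 solutions.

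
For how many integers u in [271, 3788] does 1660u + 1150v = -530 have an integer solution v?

30

gcd(1660, 1150) = 10  (1660 = 1*1150 + 510, 1150 = 2*510 + 130, 510 = 3*130 + 120, 130 = 1*120 + 10, 120 = 12*10).
Back-substituting, 1660*(-9) + 1150*(13) = 10.
Scale by -53: particular solution (477, -689); reduce u mod 115: (17, -25).
General solution: u = 17 + 115t, v = -25 - 166t for integer t.
271 ≤ 17 + 115t ≤ 3788 gives t ∈ [3, 32], which is 30 values.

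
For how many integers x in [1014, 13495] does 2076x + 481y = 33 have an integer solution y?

gcd(2076, 481) = 1.
By Bézout, 2076·(-231) + 481·(997) = 1.
Particular solution: (73, -315).
General solution: x = 73 + 481t, y = -315 - 2076t for integer t.
1014 ≤ 73 + 481t ≤ 13495 gives t ∈ [2, 27], which is 26 values.

26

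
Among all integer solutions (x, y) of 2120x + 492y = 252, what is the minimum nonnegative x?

102

gcd(2120, 492):
  2120 = 4×492 + 152
  492 = 3×152 + 36
  152 = 4×36 + 8
  36 = 4×8 + 4
  8 = 2×4
so gcd(2120, 492) = 4.
4 divides 252, so solutions exist.
Back-substitute for Bézout coefficients:
  4 = 36 - 4×8
  ... = 2120×(-55) + 492×(237)
Scale by 252/4 = 63: (x₀, y₀) = (-3465, 14931).
General solution: x = -3465 + 123t, y = 14931 - 530t for integer t.
x ≥ 0: smallest is -3465 mod 123 = 102 (at t = 29), with y = -439.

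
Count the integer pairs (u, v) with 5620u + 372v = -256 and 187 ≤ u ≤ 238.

0

gcd(5620, 372) = 4.
By Bézout, 5620×(28) + 372×(-423) = 4.
Particular solution: (68, -1028).
General solution: u = 68 + 93t, v = -1028 - 1405t for integer t.
187 ≤ 68 + 93t ≤ 238 gives t ∈ [2, 1], which is 0 values.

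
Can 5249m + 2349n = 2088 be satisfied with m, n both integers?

yes

gcd(5249, 2349) = 29  (5249 = 2*2349 + 551, 2349 = 4*551 + 145, 551 = 3*145 + 116, 145 = 1*116 + 29, 116 = 4*29).
29 divides 2088, so integer solutions exist.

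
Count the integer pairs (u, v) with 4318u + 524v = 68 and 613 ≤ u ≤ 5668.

19

gcd(4318, 524):
  4318 = 8×524 + 126
  524 = 4×126 + 20
  126 = 6×20 + 6
  20 = 3×6 + 2
  6 = 3×2
so gcd(4318, 524) = 2.
Back-substitute for Bézout coefficients:
  2 = 20 - 3×6
  ... = 4318×(-79) + 524×(651)
Scale by 34: particular solution (-2686, 22134); reduce u mod 262: (196, -1615).
General solution: u = 196 + 262t, v = -1615 - 2159t for integer t.
613 ≤ 196 + 262t ≤ 5668 gives t ∈ [2, 20], which is 19 values.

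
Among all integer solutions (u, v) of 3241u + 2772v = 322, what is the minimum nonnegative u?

178

gcd(3241, 2772):
  3241 = 1*2772 + 469
  2772 = 5*469 + 427
  469 = 1*427 + 42
  427 = 10*42 + 7
  42 = 6*7
so gcd(3241, 2772) = 7.
7 divides 322, so solutions exist.
Back-substitute for Bézout coefficients:
  7 = 427 - 10*42
  ... = 3241*(-65) + 2772*(76)
Scale by 322/7 = 46: (u₀, v₀) = (-2990, 3496).
General solution: u = -2990 + 396t, v = 3496 - 463t for integer t.
u ≥ 0: smallest is -2990 mod 396 = 178 (at t = 8), with v = -208.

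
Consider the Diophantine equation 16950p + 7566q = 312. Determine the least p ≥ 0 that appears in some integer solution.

845

gcd(16950, 7566):
  16950 = 2*7566 + 1818
  7566 = 4*1818 + 294
  1818 = 6*294 + 54
  294 = 5*54 + 24
  54 = 2*24 + 6
  24 = 4*6
so gcd(16950, 7566) = 6.
6 divides 312, so solutions exist.
Back-substitute for Bézout coefficients:
  6 = 54 - 2*24
  ... = 16950*(283) + 7566*(-634)
Scale by 312/6 = 52: (p₀, q₀) = (14716, -32968).
General solution: p = 14716 + 1261t, q = -32968 - 2825t for integer t.
p ≥ 0: smallest is 14716 mod 1261 = 845 (at t = -11), with q = -1893.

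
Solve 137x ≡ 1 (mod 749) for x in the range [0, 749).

gcd(749, 137) = 1.
By Bézout, 137×(-82) + 749×(15) = 1.
So 137×-82 ≡ 1 (mod 749), and -82 mod 749 = 667.

667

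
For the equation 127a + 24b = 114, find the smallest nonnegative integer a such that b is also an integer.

gcd(127, 24):
  127 = 5×24 + 7
  24 = 3×7 + 3
  7 = 2×3 + 1
  3 = 3×1
so gcd(127, 24) = 1.
1 divides 114, so solutions exist.
Back-substitute for Bézout coefficients:
  1 = 7 - 2×3
  ... = 127×(7) + 24×(-37)
Scale by 114/1 = 114: (a₀, b₀) = (798, -4218).
General solution: a = 798 + 24t, b = -4218 - 127t for integer t.
a ≥ 0: smallest is 798 mod 24 = 6 (at t = -33), with b = -27.

6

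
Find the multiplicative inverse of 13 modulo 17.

gcd(17, 13):
  17 = 1×13 + 4
  13 = 3×4 + 1
  4 = 4×1
so gcd(17, 13) = 1.
Back-substitute for Bézout coefficients:
  1 = 13 - 3×4
  ... = 13×(4) + 17×(-3)
So 13×4 ≡ 1 (mod 17), and 4 mod 17 = 4.

4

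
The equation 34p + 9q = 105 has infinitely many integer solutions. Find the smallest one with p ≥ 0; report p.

6

gcd(34, 9):
  34 = 3×9 + 7
  9 = 1×7 + 2
  7 = 3×2 + 1
  2 = 2×1
so gcd(34, 9) = 1.
1 divides 105, so solutions exist.
Back-substitute for Bézout coefficients:
  1 = 7 - 3×2
  ... = 34×(4) + 9×(-15)
Scale by 105/1 = 105: (p₀, q₀) = (420, -1575).
General solution: p = 420 + 9t, q = -1575 - 34t for integer t.
p ≥ 0: smallest is 420 mod 9 = 6 (at t = -46), with q = -11.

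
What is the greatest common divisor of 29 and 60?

gcd(60, 29):
  60 = 2×29 + 2
  29 = 14×2 + 1
  2 = 2×1
so gcd(60, 29) = 1.

1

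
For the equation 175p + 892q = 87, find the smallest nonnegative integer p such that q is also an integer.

709

gcd(892, 175):
  892 = 5*175 + 17
  175 = 10*17 + 5
  17 = 3*5 + 2
  5 = 2*2 + 1
  2 = 2*1
so gcd(892, 175) = 1.
1 divides 87, so solutions exist.
Back-substitute for Bézout coefficients:
  1 = 5 - 2*2
  ... = 175*(367) + 892*(-72)
Scale by 87/1 = 87: (p₀, q₀) = (31929, -6264).
General solution: p = 31929 + 892t, q = -6264 - 175t for integer t.
p ≥ 0: smallest is 31929 mod 892 = 709 (at t = -35), with q = -139.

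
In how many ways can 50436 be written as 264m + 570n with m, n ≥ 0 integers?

2

gcd(570, 264):
  570 = 2·264 + 42
  264 = 6·42 + 12
  42 = 3·12 + 6
  12 = 2·6
so gcd(570, 264) = 6.
Back-substitute for Bézout coefficients:
  6 = 42 - 3·12
  ... = 264·(-41) + 570·(19)
Scale by 8406: one solution is (-344646, 159714). Reduce m mod 95: (14, 82).
General: m = 14 + 95t, n = 82 - 44t.
m ≥ 0 ⇒ t ≥ 0; n ≥ 0 ⇒ t ≤ 1. So t ∈ [0, 1]: 2 solutions.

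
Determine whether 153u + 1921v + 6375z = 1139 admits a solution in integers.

gcd(1921, 153):
  1921 = 12*153 + 85
  153 = 1*85 + 68
  85 = 1*68 + 17
  68 = 4*17
so gcd(1921, 153) = 17.
gcd(17, 6375) = 17.
17 divides 1139, so integer solutions exist.

yes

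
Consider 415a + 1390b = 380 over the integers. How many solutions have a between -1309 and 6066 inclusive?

27

gcd(1390, 415):
  1390 = 3×415 + 145
  415 = 2×145 + 125
  145 = 1×125 + 20
  125 = 6×20 + 5
  20 = 4×5
so gcd(1390, 415) = 5.
Back-substitute for Bézout coefficients:
  5 = 125 - 6×20
  ... = 415×(67) + 1390×(-20)
Scale by 76: particular solution (5092, -1520); reduce a mod 278: (88, -26).
General solution: a = 88 + 278t, b = -26 - 83t for integer t.
-1309 ≤ 88 + 278t ≤ 6066 gives t ∈ [-5, 21], which is 27 values.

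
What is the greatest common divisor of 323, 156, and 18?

1

gcd(323, 156) = 1  (323 = 2×156 + 11, 156 = 14×11 + 2, 11 = 5×2 + 1, 2 = 2×1).
gcd(1, 18) = 1.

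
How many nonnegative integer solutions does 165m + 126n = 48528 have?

7

gcd(165, 126) = 3.
By Bézout, 165·(13) + 126·(-17) = 3.
One solution: (36, 338).
General: m = 36 + 42t, n = 338 - 55t.
m ≥ 0 ⇒ t ≥ 0; n ≥ 0 ⇒ t ≤ 6. So t ∈ [0, 6]: 7 solutions.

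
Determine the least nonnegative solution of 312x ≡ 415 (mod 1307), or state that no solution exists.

282

gcd(1307, 312) = 1.
1 divides 415, so solutions exist.
By Bézout, 312×(155) + 1307×(-37) = 1.
So 312×(155) ≡ 1 (mod 1307); multiply by 415: x ≡ 64325 (mod 1307).
Smallest nonnegative: x = 64325 mod 1307 = 282.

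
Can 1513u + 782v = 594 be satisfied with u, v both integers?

no

gcd(1513, 782) = 17  (1513 = 1·782 + 731, 782 = 1·731 + 51, 731 = 14·51 + 17, 51 = 3·17).
17 does not divide 594 (remainder 16), so no integer solutions.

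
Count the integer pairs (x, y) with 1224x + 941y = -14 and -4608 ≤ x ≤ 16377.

22

gcd(1224, 941):
  1224 = 1*941 + 283
  941 = 3*283 + 92
  283 = 3*92 + 7
  92 = 13*7 + 1
  7 = 7*1
so gcd(1224, 941) = 1.
Back-substitute for Bézout coefficients:
  1 = 92 - 13*7
  ... = 1224*(-133) + 941*(173)
Scale by -14: particular solution (1862, -2422); reduce x mod 941: (921, -1198).
General solution: x = 921 + 941t, y = -1198 - 1224t for integer t.
-4608 ≤ 921 + 941t ≤ 16377 gives t ∈ [-5, 16], which is 22 values.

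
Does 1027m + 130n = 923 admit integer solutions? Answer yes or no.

gcd(1027, 130):
  1027 = 7*130 + 117
  130 = 1*117 + 13
  117 = 9*13
so gcd(1027, 130) = 13.
13 divides 923, so integer solutions exist.

yes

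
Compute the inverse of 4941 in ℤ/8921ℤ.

gcd(8921, 4941) = 1  (8921 = 1×4941 + 3980, 4941 = 1×3980 + 961, 3980 = 4×961 + 136, 961 = 7×136 + 9, 136 = 15×9 + 1, 9 = 9×1).
Back-substituting, 4941×(-984) + 8921×(545) = 1.
So 4941×-984 ≡ 1 (mod 8921), and -984 mod 8921 = 7937.

7937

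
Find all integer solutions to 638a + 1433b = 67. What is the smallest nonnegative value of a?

1350

gcd(1433, 638) = 1  (1433 = 2*638 + 157, 638 = 4*157 + 10, 157 = 15*10 + 7, 10 = 1*7 + 3, 7 = 2*3 + 1, 3 = 3*1).
1 divides 67, so solutions exist.
Back-substituting, 638*(-429) + 1433*(191) = 1.
Scale by 67/1 = 67: (a₀, b₀) = (-28743, 12797).
General solution: a = -28743 + 1433t, b = 12797 - 638t for integer t.
a ≥ 0: smallest is -28743 mod 1433 = 1350 (at t = 21), with b = -601.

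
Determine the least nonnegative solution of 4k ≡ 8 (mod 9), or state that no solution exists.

2

gcd(9, 4):
  9 = 2×4 + 1
  4 = 4×1
so gcd(9, 4) = 1.
1 divides 8, so solutions exist.
Back-substitute for Bézout coefficients:
  1 = 9 - 2×4
  ... = 4×(-2) + 9×(1)
So 4×(-2) ≡ 1 (mod 9); multiply by 8: k ≡ -16 (mod 9).
Smallest nonnegative: k = -16 mod 9 = 2.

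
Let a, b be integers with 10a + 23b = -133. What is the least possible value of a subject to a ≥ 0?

gcd(23, 10) = 1  (23 = 2·10 + 3, 10 = 3·3 + 1, 3 = 3·1).
1 divides -133, so solutions exist.
Back-substituting, 10·(7) + 23·(-3) = 1.
Scale by -133/1 = -133: (a₀, b₀) = (-931, 399).
General solution: a = -931 + 23t, b = 399 - 10t for integer t.
a ≥ 0: smallest is -931 mod 23 = 12 (at t = 41), with b = -11.

12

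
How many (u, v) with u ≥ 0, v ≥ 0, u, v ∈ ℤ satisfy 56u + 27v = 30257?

gcd(56, 27):
  56 = 2*27 + 2
  27 = 13*2 + 1
  2 = 2*1
so gcd(56, 27) = 1.
Back-substitute for Bézout coefficients:
  1 = 27 - 13*2
  ... = 56*(-13) + 27*(27)
Scale by 30257: one solution is (-393341, 816939). Reduce u mod 27: (22, 1075).
General: u = 22 + 27t, v = 1075 - 56t.
u ≥ 0 ⇒ t ≥ 0; v ≥ 0 ⇒ t ≤ 19. So t ∈ [0, 19]: 20 solutions.

20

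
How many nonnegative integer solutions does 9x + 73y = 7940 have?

12

gcd(73, 9) = 1.
By Bézout, 9*(-8) + 73*(1) = 1.
One solution: (63, 101).
General: x = 63 + 73t, y = 101 - 9t.
x ≥ 0 ⇒ t ≥ 0; y ≥ 0 ⇒ t ≤ 11. So t ∈ [0, 11]: 12 solutions.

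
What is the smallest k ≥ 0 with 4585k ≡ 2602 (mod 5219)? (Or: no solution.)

gcd(5219, 4585) = 1.
1 divides 2602, so solutions exist.
By Bézout, 4585×(-568) + 5219×(499) = 1.
So 4585×(-568) ≡ 1 (mod 5219); multiply by 2602: k ≡ -1477936 (mod 5219).
Smallest nonnegative: k = -1477936 mod 5219 = 4260.

4260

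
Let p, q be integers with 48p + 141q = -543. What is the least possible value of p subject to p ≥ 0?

21

gcd(141, 48):
  141 = 2×48 + 45
  48 = 1×45 + 3
  45 = 15×3
so gcd(141, 48) = 3.
3 divides -543, so solutions exist.
Back-substitute for Bézout coefficients:
  3 = 48 - 1×45
  ... = 48×(3) + 141×(-1)
Scale by -543/3 = -181: (p₀, q₀) = (-543, 181).
General solution: p = -543 + 47t, q = 181 - 16t for integer t.
p ≥ 0: smallest is -543 mod 47 = 21 (at t = 12), with q = -11.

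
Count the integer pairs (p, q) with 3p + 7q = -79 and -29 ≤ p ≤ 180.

30

gcd(7, 3) = 1.
By Bézout, 3*(-2) + 7*(1) = 1.
Particular solution: (4, -13).
General solution: p = 4 + 7t, q = -13 - 3t for integer t.
-29 ≤ 4 + 7t ≤ 180 gives t ∈ [-4, 25], which is 30 values.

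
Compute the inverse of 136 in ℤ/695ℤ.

46

gcd(695, 136):
  695 = 5·136 + 15
  136 = 9·15 + 1
  15 = 15·1
so gcd(695, 136) = 1.
Back-substitute for Bézout coefficients:
  1 = 136 - 9·15
  ... = 136·(46) + 695·(-9)
So 136·46 ≡ 1 (mod 695), and 46 mod 695 = 46.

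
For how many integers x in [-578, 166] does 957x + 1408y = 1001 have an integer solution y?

6

gcd(1408, 957):
  1408 = 1×957 + 451
  957 = 2×451 + 55
  451 = 8×55 + 11
  55 = 5×11
so gcd(1408, 957) = 11.
Back-substitute for Bézout coefficients:
  11 = 451 - 8×55
  ... = 957×(-25) + 1408×(17)
Scale by 91: particular solution (-2275, 1547); reduce x mod 128: (29, -19).
General solution: x = 29 + 128t, y = -19 - 87t for integer t.
-578 ≤ 29 + 128t ≤ 166 gives t ∈ [-4, 1], which is 6 values.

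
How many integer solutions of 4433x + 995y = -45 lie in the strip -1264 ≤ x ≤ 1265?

gcd(4433, 995):
  4433 = 4·995 + 453
  995 = 2·453 + 89
  453 = 5·89 + 8
  89 = 11·8 + 1
  8 = 8·1
so gcd(4433, 995) = 1.
Back-substitute for Bézout coefficients:
  1 = 89 - 11·8
  ... = 4433·(-123) + 995·(548)
Scale by -45: particular solution (5535, -24660); reduce x mod 995: (560, -2495).
General solution: x = 560 + 995t, y = -2495 - 4433t for integer t.
-1264 ≤ 560 + 995t ≤ 1265 gives t ∈ [-1, 0], which is 2 values.

2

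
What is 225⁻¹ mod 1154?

gcd(1154, 225) = 1  (1154 = 5*225 + 29, 225 = 7*29 + 22, 29 = 1*22 + 7, 22 = 3*7 + 1, 7 = 7*1).
Back-substituting, 225*(159) + 1154*(-31) = 1.
So 225*159 ≡ 1 (mod 1154), and 159 mod 1154 = 159.

159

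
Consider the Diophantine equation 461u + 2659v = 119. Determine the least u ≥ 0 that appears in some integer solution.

1448

gcd(2659, 461):
  2659 = 5×461 + 354
  461 = 1×354 + 107
  354 = 3×107 + 33
  107 = 3×33 + 8
  33 = 4×8 + 1
  8 = 8×1
so gcd(2659, 461) = 1.
1 divides 119, so solutions exist.
Back-substitute for Bézout coefficients:
  1 = 33 - 4×8
  ... = 461×(-323) + 2659×(56)
Scale by 119/1 = 119: (u₀, v₀) = (-38437, 6664).
General solution: u = -38437 + 2659t, v = 6664 - 461t for integer t.
u ≥ 0: smallest is -38437 mod 2659 = 1448 (at t = 15), with v = -251.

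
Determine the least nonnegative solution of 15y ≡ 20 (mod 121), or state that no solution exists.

82

gcd(121, 15) = 1  (121 = 8*15 + 1, 15 = 15*1).
1 divides 20, so solutions exist.
Back-substituting, 15*(-8) + 121*(1) = 1.
So 15*(-8) ≡ 1 (mod 121); multiply by 20: y ≡ -160 (mod 121).
Smallest nonnegative: y = -160 mod 121 = 82.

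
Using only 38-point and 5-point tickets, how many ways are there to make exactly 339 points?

Need nonnegative integers with 38j + 5k = 339.
gcd(38, 5) = 1, and 38·(2) + 5·(-15) = 1.
So (j₀, k₀) = (678, -5085); general j = 678 + 5t, k = -5085 - 38t.
j ≥ 0 ⇒ t ≥ -135; k ≥ 0 ⇒ t ≤ -134. That's 2 values of t.

2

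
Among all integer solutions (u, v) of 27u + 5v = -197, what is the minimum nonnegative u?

4

gcd(27, 5) = 1  (27 = 5*5 + 2, 5 = 2*2 + 1, 2 = 2*1).
1 divides -197, so solutions exist.
Back-substituting, 27*(-2) + 5*(11) = 1.
Scale by -197/1 = -197: (u₀, v₀) = (394, -2167).
General solution: u = 394 + 5t, v = -2167 - 27t for integer t.
u ≥ 0: smallest is 394 mod 5 = 4 (at t = -78), with v = -61.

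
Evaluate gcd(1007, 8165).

gcd(8165, 1007):
  8165 = 8·1007 + 109
  1007 = 9·109 + 26
  109 = 4·26 + 5
  26 = 5·5 + 1
  5 = 5·1
so gcd(8165, 1007) = 1.

1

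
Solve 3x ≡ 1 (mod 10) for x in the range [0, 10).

7

gcd(10, 3) = 1.
By Bézout, 3·(-3) + 10·(1) = 1.
So 3·-3 ≡ 1 (mod 10), and -3 mod 10 = 7.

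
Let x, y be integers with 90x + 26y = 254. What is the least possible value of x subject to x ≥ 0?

6

gcd(90, 26):
  90 = 3×26 + 12
  26 = 2×12 + 2
  12 = 6×2
so gcd(90, 26) = 2.
2 divides 254, so solutions exist.
Back-substitute for Bézout coefficients:
  2 = 26 - 2×12
  ... = 90×(-2) + 26×(7)
Scale by 254/2 = 127: (x₀, y₀) = (-254, 889).
General solution: x = -254 + 13t, y = 889 - 45t for integer t.
x ≥ 0: smallest is -254 mod 13 = 6 (at t = 20), with y = -11.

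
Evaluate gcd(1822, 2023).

gcd(2023, 1822):
  2023 = 1×1822 + 201
  1822 = 9×201 + 13
  201 = 15×13 + 6
  13 = 2×6 + 1
  6 = 6×1
so gcd(2023, 1822) = 1.

1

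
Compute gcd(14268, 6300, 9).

gcd(14268, 6300) = 12  (14268 = 2×6300 + 1668, 6300 = 3×1668 + 1296, 1668 = 1×1296 + 372, 1296 = 3×372 + 180, 372 = 2×180 + 12, 180 = 15×12).
gcd(12, 9) = 3.

3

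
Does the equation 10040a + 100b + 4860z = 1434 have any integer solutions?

no

gcd(10040, 100) = 20.
gcd(20, 4860) = 20.
20 does not divide 1434 (remainder 14), so no integer solutions.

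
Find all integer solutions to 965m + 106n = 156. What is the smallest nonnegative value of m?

72

gcd(965, 106):
  965 = 9·106 + 11
  106 = 9·11 + 7
  11 = 1·7 + 4
  7 = 1·4 + 3
  4 = 1·3 + 1
  3 = 3·1
so gcd(965, 106) = 1.
1 divides 156, so solutions exist.
Back-substitute for Bézout coefficients:
  1 = 4 - 1·3
  ... = 965·(29) + 106·(-264)
Scale by 156/1 = 156: (m₀, n₀) = (4524, -41184).
General solution: m = 4524 + 106t, n = -41184 - 965t for integer t.
m ≥ 0: smallest is 4524 mod 106 = 72 (at t = -42), with n = -654.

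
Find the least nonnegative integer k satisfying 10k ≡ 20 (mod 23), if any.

2

gcd(23, 10) = 1  (23 = 2*10 + 3, 10 = 3*3 + 1, 3 = 3*1).
1 divides 20, so solutions exist.
Back-substituting, 10*(7) + 23*(-3) = 1.
So 10*(7) ≡ 1 (mod 23); multiply by 20: k ≡ 140 (mod 23).
Smallest nonnegative: k = 140 mod 23 = 2.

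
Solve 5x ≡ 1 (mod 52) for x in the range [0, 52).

21

gcd(52, 5) = 1.
By Bézout, 5×(21) + 52×(-2) = 1.
So 5×21 ≡ 1 (mod 52), and 21 mod 52 = 21.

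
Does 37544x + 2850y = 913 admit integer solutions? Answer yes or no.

no

gcd(37544, 2850) = 38  (37544 = 13·2850 + 494, 2850 = 5·494 + 380, 494 = 1·380 + 114, 380 = 3·114 + 38, 114 = 3·38).
38 does not divide 913 (remainder 1), so no integer solutions.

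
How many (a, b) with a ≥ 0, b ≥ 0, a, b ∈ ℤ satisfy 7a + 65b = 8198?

18

gcd(65, 7) = 1.
By Bézout, 7×(28) + 65×(-3) = 1.
One solution: (29, 123).
General: a = 29 + 65t, b = 123 - 7t.
a ≥ 0 ⇒ t ≥ 0; b ≥ 0 ⇒ t ≤ 17. So t ∈ [0, 17]: 18 solutions.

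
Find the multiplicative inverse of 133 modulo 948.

613

gcd(948, 133) = 1.
By Bézout, 133×(-335) + 948×(47) = 1.
So 133×-335 ≡ 1 (mod 948), and -335 mod 948 = 613.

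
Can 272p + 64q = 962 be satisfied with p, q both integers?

gcd(272, 64) = 16  (272 = 4*64 + 16, 64 = 4*16).
16 does not divide 962 (remainder 2), so no integer solutions.

no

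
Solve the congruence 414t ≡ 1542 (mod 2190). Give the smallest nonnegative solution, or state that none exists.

173

gcd(2190, 414) = 6.
6 divides 1542, so solutions exist.
By Bézout, 414*(164) + 2190*(-31) = 6.
So 414*(164) ≡ 6 (mod 2190); multiply by 257: t ≡ 42148 (mod 365).
Smallest nonnegative: t = 42148 mod 365 = 173.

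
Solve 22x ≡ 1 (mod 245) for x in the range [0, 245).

78

gcd(245, 22):
  245 = 11*22 + 3
  22 = 7*3 + 1
  3 = 3*1
so gcd(245, 22) = 1.
Back-substitute for Bézout coefficients:
  1 = 22 - 7*3
  ... = 22*(78) + 245*(-7)
So 22*78 ≡ 1 (mod 245), and 78 mod 245 = 78.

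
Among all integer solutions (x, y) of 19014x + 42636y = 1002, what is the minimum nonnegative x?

2433

gcd(42636, 19014):
  42636 = 2·19014 + 4608
  19014 = 4·4608 + 582
  4608 = 7·582 + 534
  582 = 1·534 + 48
  534 = 11·48 + 6
  48 = 8·6
so gcd(42636, 19014) = 6.
6 divides 1002, so solutions exist.
Back-substitute for Bézout coefficients:
  6 = 534 - 11·48
  ... = 19014·(-879) + 42636·(392)
Scale by 1002/6 = 167: (x₀, y₀) = (-146793, 65464).
General solution: x = -146793 + 7106t, y = 65464 - 3169t for integer t.
x ≥ 0: smallest is -146793 mod 7106 = 2433 (at t = 21), with y = -1085.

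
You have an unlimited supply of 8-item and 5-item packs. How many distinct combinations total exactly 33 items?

Need nonnegative integers with 8j + 5k = 33.
gcd(8, 5) = 1, and 8·(2) + 5·(-3) = 1.
So (j₀, k₀) = (66, -99); general j = 66 + 5t, k = -99 - 8t.
j ≥ 0 ⇒ t ≥ -13; k ≥ 0 ⇒ t ≤ -13. That's 1 value of t.

1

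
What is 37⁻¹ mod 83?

9

gcd(83, 37):
  83 = 2·37 + 9
  37 = 4·9 + 1
  9 = 9·1
so gcd(83, 37) = 1.
Back-substitute for Bézout coefficients:
  1 = 37 - 4·9
  ... = 37·(9) + 83·(-4)
So 37·9 ≡ 1 (mod 83), and 9 mod 83 = 9.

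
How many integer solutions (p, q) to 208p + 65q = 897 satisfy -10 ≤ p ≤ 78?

17

gcd(208, 65) = 13  (208 = 3×65 + 13, 65 = 5×13).
Back-substituting, 208×(1) + 65×(-3) = 13.
Scale by 69: particular solution (69, -207); reduce p mod 5: (4, 1).
General solution: p = 4 + 5t, q = 1 - 16t for integer t.
-10 ≤ 4 + 5t ≤ 78 gives t ∈ [-2, 14], which is 17 values.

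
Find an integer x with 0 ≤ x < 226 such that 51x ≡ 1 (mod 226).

gcd(226, 51) = 1  (226 = 4×51 + 22, 51 = 2×22 + 7, 22 = 3×7 + 1, 7 = 7×1).
Back-substituting, 51×(-31) + 226×(7) = 1.
So 51×-31 ≡ 1 (mod 226), and -31 mod 226 = 195.

195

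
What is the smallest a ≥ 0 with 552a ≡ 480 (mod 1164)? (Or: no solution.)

81

gcd(1164, 552):
  1164 = 2*552 + 60
  552 = 9*60 + 12
  60 = 5*12
so gcd(1164, 552) = 12.
12 divides 480, so solutions exist.
Back-substitute for Bézout coefficients:
  12 = 552 - 9*60
  ... = 552*(19) + 1164*(-9)
So 552*(19) ≡ 12 (mod 1164); multiply by 40: a ≡ 760 (mod 97).
Smallest nonnegative: a = 760 mod 97 = 81.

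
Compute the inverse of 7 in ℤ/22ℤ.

19

gcd(22, 7) = 1.
By Bézout, 7·(-3) + 22·(1) = 1.
So 7·-3 ≡ 1 (mod 22), and -3 mod 22 = 19.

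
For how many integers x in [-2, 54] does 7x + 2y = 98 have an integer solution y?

gcd(7, 2) = 1  (7 = 3*2 + 1, 2 = 2*1).
Back-substituting, 7*(1) + 2*(-3) = 1.
Scale by 98: particular solution (98, -294); reduce x mod 2: (0, 49).
General solution: x = 0 + 2t, y = 49 - 7t for integer t.
-2 ≤ 0 + 2t ≤ 54 gives t ∈ [-1, 27], which is 29 values.

29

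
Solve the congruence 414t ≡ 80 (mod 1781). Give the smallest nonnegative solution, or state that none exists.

1351

gcd(1781, 414) = 1  (1781 = 4·414 + 125, 414 = 3·125 + 39, 125 = 3·39 + 8, 39 = 4·8 + 7, 8 = 1·7 + 1, 7 = 7·1).
1 divides 80, so solutions exist.
Back-substituting, 414·(-228) + 1781·(53) = 1.
So 414·(-228) ≡ 1 (mod 1781); multiply by 80: t ≡ -18240 (mod 1781).
Smallest nonnegative: t = -18240 mod 1781 = 1351.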